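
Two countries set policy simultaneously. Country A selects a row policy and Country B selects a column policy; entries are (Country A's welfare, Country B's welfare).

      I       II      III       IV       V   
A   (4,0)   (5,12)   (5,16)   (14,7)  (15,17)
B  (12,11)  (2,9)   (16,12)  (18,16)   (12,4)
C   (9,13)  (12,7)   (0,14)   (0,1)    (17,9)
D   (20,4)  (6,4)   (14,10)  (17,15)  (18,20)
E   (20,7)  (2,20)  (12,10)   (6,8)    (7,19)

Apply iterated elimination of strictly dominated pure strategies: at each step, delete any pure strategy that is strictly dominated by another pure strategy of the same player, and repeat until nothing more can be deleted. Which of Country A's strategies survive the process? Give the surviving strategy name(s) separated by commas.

B, D

Country A's strategy A is strictly dominated by D (I: 20>4, II: 6>5, III: 14>5, IV: 17>14, V: 18>15) and is removed.
Country B's strategy I is strictly dominated by III (B: 12>11, C: 14>13, D: 10>4, E: 10>7) and is removed.
Row E is eliminated: D beats it against every remaining column (II: 6>2, III: 14>12, IV: 17>6, V: 18>7).
Column II is eliminated: III beats it against every remaining row (B: 12>9, C: 14>7, D: 10>4).
Country A's strategy C is strictly dominated by D (III: 14>0, IV: 17>0, V: 18>17) and is removed.
Column III is eliminated: IV beats it against every remaining row (B: 16>12, D: 15>10).
Among the remaining strategies, none is strictly dominated by another pure strategy of the same player, so the elimination stops.
Surviving strategies — Country A: {B, D}; Country B: {IV, V}.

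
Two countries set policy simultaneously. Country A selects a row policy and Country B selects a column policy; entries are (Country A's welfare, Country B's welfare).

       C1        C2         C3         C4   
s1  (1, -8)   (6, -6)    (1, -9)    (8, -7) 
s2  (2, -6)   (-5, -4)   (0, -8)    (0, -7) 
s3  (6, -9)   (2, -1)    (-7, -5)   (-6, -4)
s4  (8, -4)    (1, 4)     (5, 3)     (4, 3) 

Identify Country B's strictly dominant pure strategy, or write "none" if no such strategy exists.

C2

C2 vs C1: s1: -6>-8, s2: -4>-6, s3: -1>-9, s4: 4>-4.
C2 vs C3: s1: -6>-9, s2: -4>-8, s3: -1>-5, s4: 4>3.
C2 vs C4: s1: -6>-7, s2: -4>-7, s3: -1>-4, s4: 4>3.
C2 strictly beats every other strategy against every opponent action, so it is strictly dominant.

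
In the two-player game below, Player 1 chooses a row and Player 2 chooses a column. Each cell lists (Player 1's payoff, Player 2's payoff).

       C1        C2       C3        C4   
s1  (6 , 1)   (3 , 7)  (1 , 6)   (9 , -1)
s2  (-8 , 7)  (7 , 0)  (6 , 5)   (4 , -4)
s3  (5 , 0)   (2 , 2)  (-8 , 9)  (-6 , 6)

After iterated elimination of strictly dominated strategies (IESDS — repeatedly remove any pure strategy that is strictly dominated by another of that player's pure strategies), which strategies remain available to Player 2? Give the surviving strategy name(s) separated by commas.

C1, C2, C3

Player 1's strategy s3 is strictly dominated by s1 (C1: 6>5, C2: 3>2, C3: 1>-8, C4: 9>-6) and is removed.
For Player 2, C1 strictly dominates C4 on the remaining rows (s1: 1>-1, s2: 7>-4); eliminate C4.
Among the remaining strategies, none is strictly dominated by another pure strategy of the same player, so the elimination stops.
Surviving strategies — Player 1: {s1, s2}; Player 2: {C1, C2, C3}.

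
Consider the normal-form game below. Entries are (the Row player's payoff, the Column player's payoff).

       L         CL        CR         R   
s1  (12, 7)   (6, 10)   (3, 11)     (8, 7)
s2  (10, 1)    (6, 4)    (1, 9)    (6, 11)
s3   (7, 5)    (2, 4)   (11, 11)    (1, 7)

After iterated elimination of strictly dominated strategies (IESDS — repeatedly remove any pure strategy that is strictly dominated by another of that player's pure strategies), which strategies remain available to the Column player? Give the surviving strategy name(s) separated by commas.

CR

For the Column player, CR strictly dominates L on the remaining rows (s1: 11>7, s2: 9>1, s3: 11>5); eliminate L.
For the Column player, CR strictly dominates CL on the remaining rows (s1: 11>10, s2: 9>4, s3: 11>4); eliminate CL.
The Row player's strategy s2 is strictly dominated by s1 (CR: 3>1, R: 8>6) and is removed.
Column R is eliminated: CR beats it against every remaining row (s1: 11>7, s3: 11>7).
For the Row player, s3 strictly dominates s1 on the remaining columns (CR: 11>3); eliminate s1.
Among the remaining strategies, none is strictly dominated by another pure strategy of the same player, so the elimination stops.
Surviving strategies — the Row player: {s3}; the Column player: {CR}.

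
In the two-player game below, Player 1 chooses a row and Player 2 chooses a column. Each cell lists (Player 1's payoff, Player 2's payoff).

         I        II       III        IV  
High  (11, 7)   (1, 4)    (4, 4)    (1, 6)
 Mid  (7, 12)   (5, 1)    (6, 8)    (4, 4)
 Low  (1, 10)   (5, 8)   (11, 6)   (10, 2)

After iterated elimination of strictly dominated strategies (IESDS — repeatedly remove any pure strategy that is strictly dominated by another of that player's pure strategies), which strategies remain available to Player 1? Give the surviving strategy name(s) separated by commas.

High

Column II is eliminated: I beats it against every remaining row (High: 7>4, Mid: 12>1, Low: 10>8).
Column III is eliminated: I beats it against every remaining row (High: 7>4, Mid: 12>8, Low: 10>6).
Player 2's strategy IV is strictly dominated by I (High: 7>6, Mid: 12>4, Low: 10>2) and is removed.
For Player 1, High strictly dominates Mid on the remaining columns (I: 11>7); eliminate Mid.
Player 1's strategy Low is strictly dominated by High (I: 11>1) and is removed.
Among the remaining strategies, none is strictly dominated by another pure strategy of the same player, so the elimination stops.
Surviving strategies — Player 1: {High}; Player 2: {I}.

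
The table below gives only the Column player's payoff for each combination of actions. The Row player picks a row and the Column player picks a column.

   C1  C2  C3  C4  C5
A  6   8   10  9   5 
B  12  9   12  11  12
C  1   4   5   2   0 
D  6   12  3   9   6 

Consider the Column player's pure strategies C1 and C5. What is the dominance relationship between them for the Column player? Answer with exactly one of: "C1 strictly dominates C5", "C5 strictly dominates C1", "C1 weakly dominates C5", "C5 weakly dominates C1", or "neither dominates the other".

C1 weakly dominates C5

Compare C1 to C5 across every action of the Row player: A: 6>5, B: 12=12, C: 1>0, D: 6=6.
C1 is at least as good everywhere and strictly better somewhere (tied only at B, D), so C1 weakly but not strictly dominates C5.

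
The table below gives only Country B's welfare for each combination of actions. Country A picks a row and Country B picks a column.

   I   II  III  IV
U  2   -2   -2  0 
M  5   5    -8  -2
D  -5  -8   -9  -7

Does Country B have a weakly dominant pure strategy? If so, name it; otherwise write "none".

I vs II: U: 2>-2, M: 5=5, D: -5>-8.
I vs III: U: 2>-2, M: 5>-8, D: -5>-9.
I vs IV: U: 2>0, M: 5>-2, D: -5>-7.
I is at least as good as every other strategy against every opponent action, so it is weakly dominant.

I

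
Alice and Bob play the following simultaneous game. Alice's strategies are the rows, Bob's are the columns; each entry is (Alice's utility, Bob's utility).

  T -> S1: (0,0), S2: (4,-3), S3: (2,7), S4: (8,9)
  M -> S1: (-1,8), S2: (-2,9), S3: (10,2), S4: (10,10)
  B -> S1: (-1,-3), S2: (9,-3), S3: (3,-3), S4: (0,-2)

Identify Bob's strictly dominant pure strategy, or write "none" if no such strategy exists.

S4

S4 vs S1: T: 9>0, M: 10>8, B: -2>-3.
S4 vs S2: T: 9>-3, M: 10>9, B: -2>-3.
S4 vs S3: T: 9>7, M: 10>2, B: -2>-3.
S4 strictly beats every other strategy against every opponent action, so it is strictly dominant.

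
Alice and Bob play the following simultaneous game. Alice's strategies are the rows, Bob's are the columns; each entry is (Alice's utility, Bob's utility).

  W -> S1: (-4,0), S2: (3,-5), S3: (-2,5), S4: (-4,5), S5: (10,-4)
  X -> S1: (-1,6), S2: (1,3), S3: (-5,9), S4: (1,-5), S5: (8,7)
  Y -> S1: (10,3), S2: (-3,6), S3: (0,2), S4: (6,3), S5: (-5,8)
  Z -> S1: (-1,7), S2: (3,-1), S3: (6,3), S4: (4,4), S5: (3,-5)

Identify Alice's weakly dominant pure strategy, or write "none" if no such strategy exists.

W fails to dominate X at S1 (-4<-1).
X fails to dominate W at S2 (1<3).
Y fails to dominate W at S2 (-3<3).
Z fails to dominate W at S5 (3<10).
No single strategy dominates all the others.

none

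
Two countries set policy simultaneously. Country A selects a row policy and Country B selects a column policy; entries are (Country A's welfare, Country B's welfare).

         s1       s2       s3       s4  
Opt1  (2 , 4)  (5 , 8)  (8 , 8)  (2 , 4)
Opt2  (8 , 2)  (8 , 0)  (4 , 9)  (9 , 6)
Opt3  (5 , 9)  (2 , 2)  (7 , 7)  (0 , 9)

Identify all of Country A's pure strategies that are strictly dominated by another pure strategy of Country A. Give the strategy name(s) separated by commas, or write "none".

none

Nothing dominates Opt1: Opt2 at s3 (8>4); Opt3 at s2 (5>2).
Nothing dominates Opt2: Opt1 at s1 (8>2); Opt3 at s1 (8>5).
Nothing dominates Opt3: Opt1 at s1 (5>2); Opt2 at s3 (7>4).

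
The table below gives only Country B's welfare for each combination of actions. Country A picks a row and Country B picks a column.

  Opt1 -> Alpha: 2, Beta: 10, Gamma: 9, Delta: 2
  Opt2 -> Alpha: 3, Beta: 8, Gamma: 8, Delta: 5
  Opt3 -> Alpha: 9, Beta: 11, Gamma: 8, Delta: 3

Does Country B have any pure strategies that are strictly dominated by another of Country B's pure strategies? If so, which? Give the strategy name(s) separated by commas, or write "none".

Alpha, Delta

Alpha is strictly dominated by Beta (Opt1: 10>2, Opt2: 8>3, Opt3: 11>9).
Beta: no other strategy beats it everywhere (Alpha at Opt1 (10>2); Gamma at Opt1 (10>9); Delta at Opt1 (10>2)).
Gamma: no other strategy beats it everywhere (Alpha at Opt1 (9>2); Beta at Opt2 (8=8); Delta at Opt1 (9>2)).
Delta is strictly dominated by Beta (Opt1: 10>2, Opt2: 8>5, Opt3: 11>3).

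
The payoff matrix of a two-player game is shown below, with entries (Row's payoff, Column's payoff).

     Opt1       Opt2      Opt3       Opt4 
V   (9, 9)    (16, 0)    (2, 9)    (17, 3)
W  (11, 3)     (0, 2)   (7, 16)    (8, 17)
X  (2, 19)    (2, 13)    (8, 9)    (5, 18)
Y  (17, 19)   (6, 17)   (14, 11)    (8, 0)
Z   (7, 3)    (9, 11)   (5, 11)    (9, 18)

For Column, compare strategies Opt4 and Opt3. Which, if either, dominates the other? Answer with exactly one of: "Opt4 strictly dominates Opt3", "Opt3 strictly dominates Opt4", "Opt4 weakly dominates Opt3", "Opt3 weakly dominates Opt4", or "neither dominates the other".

Opt4's payoffs vs Opt3's, by Row's action — V: 3<9, W: 17>16, X: 18>9, Y: 0<11, Z: 18>11.
Opt4 does better at W, X, Z but worse at V, Y; neither strategy dominates the other.

neither dominates the other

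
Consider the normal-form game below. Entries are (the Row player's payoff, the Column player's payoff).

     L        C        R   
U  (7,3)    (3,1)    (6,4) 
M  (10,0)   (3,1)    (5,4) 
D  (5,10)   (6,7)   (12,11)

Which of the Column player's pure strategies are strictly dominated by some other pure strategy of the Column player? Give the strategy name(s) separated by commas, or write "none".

R strictly dominates L — U: 4>3, M: 4>0, D: 11>10.
C is strictly dominated by R (U: 4>1, M: 4>1, D: 11>7).
R: no other strategy beats it everywhere (L at U (4>3); C at U (4>1)).

L, C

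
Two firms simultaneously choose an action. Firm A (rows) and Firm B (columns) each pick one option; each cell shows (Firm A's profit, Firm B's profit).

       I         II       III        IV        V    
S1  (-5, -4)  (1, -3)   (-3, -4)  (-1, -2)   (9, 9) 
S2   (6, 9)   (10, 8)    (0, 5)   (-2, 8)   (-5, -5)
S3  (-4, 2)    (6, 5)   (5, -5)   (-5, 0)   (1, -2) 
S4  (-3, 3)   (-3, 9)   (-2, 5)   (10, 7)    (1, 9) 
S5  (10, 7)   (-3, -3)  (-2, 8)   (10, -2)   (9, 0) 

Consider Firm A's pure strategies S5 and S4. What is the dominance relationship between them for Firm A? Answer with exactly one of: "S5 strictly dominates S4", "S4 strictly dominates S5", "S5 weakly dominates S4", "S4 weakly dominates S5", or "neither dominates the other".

S5 weakly dominates S4

Compare S5 to S4 across every action of Firm B: I: 10>-3, II: -3=-3, III: -2=-2, IV: 10=10, V: 9>1.
S5 is at least as good everywhere and strictly better somewhere (tied only at II, III, IV), so S5 weakly but not strictly dominates S4.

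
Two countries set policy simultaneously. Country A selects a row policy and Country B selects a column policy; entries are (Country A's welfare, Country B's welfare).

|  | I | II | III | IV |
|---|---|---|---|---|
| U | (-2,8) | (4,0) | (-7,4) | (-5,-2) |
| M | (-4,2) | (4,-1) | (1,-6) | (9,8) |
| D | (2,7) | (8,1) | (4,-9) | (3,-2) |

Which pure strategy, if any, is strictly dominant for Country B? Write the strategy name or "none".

none

I fails to dominate IV at M (2<8).
II fails to dominate I at U (0<8).
III fails to dominate I at U (4<8).
IV fails to dominate I at U (-2<8).
No single strategy dominates all the others.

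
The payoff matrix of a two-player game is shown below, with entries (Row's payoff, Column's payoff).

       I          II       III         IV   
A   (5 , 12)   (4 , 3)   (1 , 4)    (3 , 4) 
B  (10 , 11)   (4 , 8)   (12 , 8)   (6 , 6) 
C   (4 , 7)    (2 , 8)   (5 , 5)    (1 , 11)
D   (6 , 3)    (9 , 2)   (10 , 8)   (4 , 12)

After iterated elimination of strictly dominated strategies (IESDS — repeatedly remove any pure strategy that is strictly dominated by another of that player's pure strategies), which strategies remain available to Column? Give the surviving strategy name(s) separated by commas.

For Row, D strictly dominates A on the remaining columns (I: 6>5, II: 9>4, III: 10>1, IV: 4>3); eliminate A.
For Row, B strictly dominates C on the remaining columns (I: 10>4, II: 4>2, III: 12>5, IV: 6>1); eliminate C.
Column II is eliminated: I beats it against every remaining row (B: 11>8, D: 3>2).
Row D is eliminated: B beats it against every remaining column (I: 10>6, III: 12>10, IV: 6>4).
Column III is eliminated: I beats it against every remaining row (B: 11>8).
Column IV is eliminated: I beats it against every remaining row (B: 11>6).
Among the remaining strategies, none is strictly dominated by another pure strategy of the same player, so the elimination stops.
Surviving strategies — Row: {B}; Column: {I}.

I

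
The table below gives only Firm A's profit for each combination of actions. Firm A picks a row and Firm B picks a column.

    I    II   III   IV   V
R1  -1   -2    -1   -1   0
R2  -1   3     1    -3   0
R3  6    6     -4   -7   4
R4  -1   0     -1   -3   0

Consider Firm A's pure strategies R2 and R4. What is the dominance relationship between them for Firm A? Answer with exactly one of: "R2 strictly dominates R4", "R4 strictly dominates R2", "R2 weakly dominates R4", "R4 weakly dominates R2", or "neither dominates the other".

R2 weakly dominates R4

Compare R2 to R4 across each choice by Firm B: I: -1=-1, II: 3>0, III: 1>-1, IV: -3=-3, V: 0=0.
R2 is at least as good everywhere and strictly better somewhere (tied only at I, IV, V), so R2 weakly but not strictly dominates R4.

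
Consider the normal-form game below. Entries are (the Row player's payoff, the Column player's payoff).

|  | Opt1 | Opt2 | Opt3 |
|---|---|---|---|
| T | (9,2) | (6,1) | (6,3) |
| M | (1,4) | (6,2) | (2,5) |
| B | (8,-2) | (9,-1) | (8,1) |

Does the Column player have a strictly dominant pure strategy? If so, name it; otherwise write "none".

Opt3 vs Opt1: T: 3>2, M: 5>4, B: 1>-2.
Opt3 vs Opt2: T: 3>1, M: 5>2, B: 1>-1.
Opt3 strictly beats every other strategy against every opponent action, so it is strictly dominant.

Opt3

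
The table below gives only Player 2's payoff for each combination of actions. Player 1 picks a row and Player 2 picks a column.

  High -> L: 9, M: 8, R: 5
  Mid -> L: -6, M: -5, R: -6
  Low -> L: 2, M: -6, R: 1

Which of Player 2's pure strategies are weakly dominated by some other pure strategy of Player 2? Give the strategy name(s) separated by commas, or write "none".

L: no other strategy beats it everywhere (M at High (9>8); R at High (9>5)).
Nothing dominates M: L at Mid (-5>-6); R at High (8>5).
R is weakly dominated by L (High: 9>5, Mid: -6=-6, Low: 2>1).

R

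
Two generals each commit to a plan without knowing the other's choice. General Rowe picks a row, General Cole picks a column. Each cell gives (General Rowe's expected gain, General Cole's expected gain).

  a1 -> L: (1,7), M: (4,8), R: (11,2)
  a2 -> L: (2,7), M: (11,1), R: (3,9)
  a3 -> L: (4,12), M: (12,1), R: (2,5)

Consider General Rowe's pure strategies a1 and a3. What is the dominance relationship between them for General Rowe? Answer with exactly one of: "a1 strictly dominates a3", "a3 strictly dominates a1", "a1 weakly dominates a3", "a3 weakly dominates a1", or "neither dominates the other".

neither dominates the other

Compare a1 to a3 across each opponent action: L: 1<4, M: 4<12, R: 11>2.
a1 does better at R but worse at L, M; neither strategy dominates the other.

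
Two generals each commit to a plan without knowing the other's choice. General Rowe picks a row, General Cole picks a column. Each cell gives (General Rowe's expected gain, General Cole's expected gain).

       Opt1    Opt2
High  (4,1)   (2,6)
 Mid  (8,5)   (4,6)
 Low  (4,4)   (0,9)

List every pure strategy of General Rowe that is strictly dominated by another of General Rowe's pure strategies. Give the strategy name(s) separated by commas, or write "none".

Mid strictly dominates High — Opt1: 8>4, Opt2: 4>2.
Mid is not dominated — it holds its own against High at Opt1 (8>4); Low at Opt1 (8>4).
Mid strictly dominates Low — Opt1: 8>4, Opt2: 4>0.

High, Low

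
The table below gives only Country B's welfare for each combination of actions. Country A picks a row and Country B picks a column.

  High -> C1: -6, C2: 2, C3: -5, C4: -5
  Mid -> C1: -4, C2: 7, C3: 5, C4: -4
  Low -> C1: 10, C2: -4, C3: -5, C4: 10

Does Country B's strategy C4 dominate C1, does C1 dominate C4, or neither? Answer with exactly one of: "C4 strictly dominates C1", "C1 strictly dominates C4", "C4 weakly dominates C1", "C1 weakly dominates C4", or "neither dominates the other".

C4's payoffs vs C1's, by Country A's action — High: -5>-6, Mid: -4=-4, Low: 10=10.
C4 is at least as good everywhere and strictly better somewhere (tied only at Mid, Low), so C4 weakly but not strictly dominates C1.

C4 weakly dominates C1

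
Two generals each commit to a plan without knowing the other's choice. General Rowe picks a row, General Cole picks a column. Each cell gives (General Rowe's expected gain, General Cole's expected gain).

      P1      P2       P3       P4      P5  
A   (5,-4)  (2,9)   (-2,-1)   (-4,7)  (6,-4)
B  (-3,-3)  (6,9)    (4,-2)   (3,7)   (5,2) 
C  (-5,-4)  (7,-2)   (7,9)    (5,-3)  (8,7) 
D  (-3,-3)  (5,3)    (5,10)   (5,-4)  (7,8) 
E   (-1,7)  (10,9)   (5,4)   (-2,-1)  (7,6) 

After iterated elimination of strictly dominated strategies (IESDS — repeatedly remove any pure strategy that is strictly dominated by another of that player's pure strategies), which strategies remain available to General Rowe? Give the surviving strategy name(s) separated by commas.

For General Cole, P2 strictly dominates P1 on the remaining rows (A: 9>-4, B: 9>-3, C: -2>-4, D: 3>-3, E: 9>7); eliminate P1.
General Rowe's strategy A is strictly dominated by C (P2: 7>2, P3: 7>-2, P4: 5>-4, P5: 8>6) and is removed.
Row B is eliminated: C beats it against every remaining column (P2: 7>6, P3: 7>4, P4: 5>3, P5: 8>5).
General Cole's strategy P4 is strictly dominated by P2 (C: -2>-3, D: 3>-4, E: 9>-1) and is removed.
General Rowe's strategy D is strictly dominated by C (P2: 7>5, P3: 7>5, P5: 8>7) and is removed.
Among the remaining strategies, none is strictly dominated by another pure strategy of the same player, so the elimination stops.
Surviving strategies — General Rowe: {C, E}; General Cole: {P2, P3, P5}.

C, E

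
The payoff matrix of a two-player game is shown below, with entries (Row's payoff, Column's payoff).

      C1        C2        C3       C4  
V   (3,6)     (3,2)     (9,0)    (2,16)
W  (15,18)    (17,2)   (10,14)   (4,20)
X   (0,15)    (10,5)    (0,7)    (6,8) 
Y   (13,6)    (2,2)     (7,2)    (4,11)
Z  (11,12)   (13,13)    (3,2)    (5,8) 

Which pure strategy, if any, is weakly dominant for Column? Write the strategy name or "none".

none

C1 fails to dominate C2 at Z (12<13).
C2 fails to dominate C1 at V (2<6).
C3 fails to dominate C1 at V (0<6).
C4 fails to dominate C1 at X (8<15).
No single strategy dominates all the others.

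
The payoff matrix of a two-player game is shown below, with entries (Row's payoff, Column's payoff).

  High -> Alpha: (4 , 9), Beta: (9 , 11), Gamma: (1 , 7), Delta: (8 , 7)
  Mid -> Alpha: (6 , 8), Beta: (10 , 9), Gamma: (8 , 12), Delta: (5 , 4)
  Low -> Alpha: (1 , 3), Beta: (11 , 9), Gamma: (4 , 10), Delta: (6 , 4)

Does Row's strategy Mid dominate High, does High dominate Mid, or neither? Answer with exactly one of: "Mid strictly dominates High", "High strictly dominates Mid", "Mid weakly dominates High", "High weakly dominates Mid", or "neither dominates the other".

Compare Mid to High across each choice by Column: Alpha: 6>4, Beta: 10>9, Gamma: 8>1, Delta: 5<8.
Mid does better at Alpha, Beta, Gamma but worse at Delta; neither strategy dominates the other.

neither dominates the other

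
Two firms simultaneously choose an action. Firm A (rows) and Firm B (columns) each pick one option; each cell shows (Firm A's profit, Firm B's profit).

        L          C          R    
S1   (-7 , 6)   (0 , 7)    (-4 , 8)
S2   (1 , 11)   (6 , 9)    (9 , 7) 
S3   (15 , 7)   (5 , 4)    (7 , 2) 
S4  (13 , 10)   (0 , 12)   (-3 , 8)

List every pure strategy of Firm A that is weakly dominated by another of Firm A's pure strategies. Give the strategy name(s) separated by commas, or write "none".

S1: dominated, since S2 does at least as well everywhere (L: 1>-7, C: 6>0, R: 9>-4).
S2 is not dominated — it holds its own against S1 at L (1>-7); S3 at C (6>5); S4 at C (6>0).
S3 is not dominated — it holds its own against S1 at L (15>-7); S2 at L (15>1); S4 at L (15>13).
S4 is weakly dominated by S3 (L: 15>13, C: 5>0, R: 7>-3).

S1, S4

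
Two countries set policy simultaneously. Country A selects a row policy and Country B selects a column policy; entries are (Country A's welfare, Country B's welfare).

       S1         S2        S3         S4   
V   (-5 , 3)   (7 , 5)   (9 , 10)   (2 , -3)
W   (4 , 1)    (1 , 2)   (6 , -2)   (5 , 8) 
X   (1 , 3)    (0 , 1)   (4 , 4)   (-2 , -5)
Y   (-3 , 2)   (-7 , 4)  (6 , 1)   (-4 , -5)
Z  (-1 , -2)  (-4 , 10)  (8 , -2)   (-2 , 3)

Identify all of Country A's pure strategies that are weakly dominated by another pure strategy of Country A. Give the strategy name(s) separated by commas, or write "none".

V: no other strategy beats it everywhere (W at S2 (7>1); X at S2 (7>0); Y at S2 (7>-7); Z at S2 (7>-4)).
Nothing dominates W: V at S1 (4>-5); X at S1 (4>1); Y at S1 (4>-3); Z at S1 (4>-1).
X is weakly dominated by W (S1: 4>1, S2: 1>0, S3: 6>4, S4: 5>-2).
Y: dominated, since W does at least as well everywhere (S1: 4>-3, S2: 1>-7, S3: 6=6, S4: 5>-4).
Nothing dominates Z: V at S1 (-1>-5); W at S3 (8>6); X at S3 (8>4); Y at S1 (-1>-3).

X, Y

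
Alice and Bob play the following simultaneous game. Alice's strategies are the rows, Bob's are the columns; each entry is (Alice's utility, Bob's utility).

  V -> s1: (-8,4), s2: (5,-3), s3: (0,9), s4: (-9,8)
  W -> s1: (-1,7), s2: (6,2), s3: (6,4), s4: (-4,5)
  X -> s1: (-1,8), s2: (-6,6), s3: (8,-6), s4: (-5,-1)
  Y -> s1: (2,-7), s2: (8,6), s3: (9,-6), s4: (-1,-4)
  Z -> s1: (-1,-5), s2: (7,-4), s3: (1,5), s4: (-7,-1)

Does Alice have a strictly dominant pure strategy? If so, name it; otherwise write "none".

Y

Y vs V: s1: 2>-8, s2: 8>5, s3: 9>0, s4: -1>-9.
Y vs W: s1: 2>-1, s2: 8>6, s3: 9>6, s4: -1>-4.
Y vs X: s1: 2>-1, s2: 8>-6, s3: 9>8, s4: -1>-5.
Y vs Z: s1: 2>-1, s2: 8>7, s3: 9>1, s4: -1>-7.
Y strictly beats every other strategy against every opponent action, so it is strictly dominant.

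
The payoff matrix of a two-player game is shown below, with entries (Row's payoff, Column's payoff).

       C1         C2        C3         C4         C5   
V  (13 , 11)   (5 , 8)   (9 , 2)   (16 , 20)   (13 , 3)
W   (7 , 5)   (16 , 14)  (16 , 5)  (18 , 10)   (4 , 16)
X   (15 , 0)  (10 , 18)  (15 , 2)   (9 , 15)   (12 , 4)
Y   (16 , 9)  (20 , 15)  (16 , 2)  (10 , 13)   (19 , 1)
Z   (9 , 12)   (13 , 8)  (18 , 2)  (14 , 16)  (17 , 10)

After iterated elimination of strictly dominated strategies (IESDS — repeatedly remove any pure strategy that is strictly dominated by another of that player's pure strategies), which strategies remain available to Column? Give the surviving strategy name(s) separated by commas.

Row X is eliminated: Y beats it against every remaining column (C1: 16>15, C2: 20>10, C3: 16>15, C4: 10>9, C5: 19>12).
For Column, C4 strictly dominates C1 on the remaining rows (V: 20>11, W: 10>5, Y: 13>9, Z: 16>12); eliminate C1.
Column's strategy C3 is strictly dominated by C2 (V: 8>2, W: 14>5, Y: 15>2, Z: 8>2) and is removed.
Among the remaining strategies, none is strictly dominated by another pure strategy of the same player, so the elimination stops.
Surviving strategies — Row: {V, W, Y, Z}; Column: {C2, C4, C5}.

C2, C4, C5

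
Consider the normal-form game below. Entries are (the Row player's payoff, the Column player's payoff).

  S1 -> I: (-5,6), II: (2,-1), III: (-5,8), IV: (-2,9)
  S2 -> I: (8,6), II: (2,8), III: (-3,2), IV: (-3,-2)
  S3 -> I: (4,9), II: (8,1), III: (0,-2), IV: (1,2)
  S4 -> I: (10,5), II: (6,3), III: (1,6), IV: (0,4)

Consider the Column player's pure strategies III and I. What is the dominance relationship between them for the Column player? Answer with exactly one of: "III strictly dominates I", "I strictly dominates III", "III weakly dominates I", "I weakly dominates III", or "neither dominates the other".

neither dominates the other

III's payoffs vs I's, by the Row player's action — S1: 8>6, S2: 2<6, S3: -2<9, S4: 6>5.
III does better at S1, S4 but worse at S2, S3; neither strategy dominates the other.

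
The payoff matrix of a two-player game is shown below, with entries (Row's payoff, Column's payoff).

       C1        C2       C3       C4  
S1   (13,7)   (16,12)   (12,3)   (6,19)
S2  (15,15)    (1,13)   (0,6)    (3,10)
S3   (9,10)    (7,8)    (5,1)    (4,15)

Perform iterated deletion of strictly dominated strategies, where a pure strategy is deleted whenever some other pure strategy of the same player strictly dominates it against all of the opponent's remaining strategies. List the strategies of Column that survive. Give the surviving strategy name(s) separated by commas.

C1, C2, C4

For Row, S1 strictly dominates S3 on the remaining columns (C1: 13>9, C2: 16>7, C3: 12>5, C4: 6>4); eliminate S3.
For Column, C1 strictly dominates C3 on the remaining rows (S1: 7>3, S2: 15>6); eliminate C3.
Among the remaining strategies, none is strictly dominated by another pure strategy of the same player, so the elimination stops.
Surviving strategies — Row: {S1, S2}; Column: {C1, C2, C4}.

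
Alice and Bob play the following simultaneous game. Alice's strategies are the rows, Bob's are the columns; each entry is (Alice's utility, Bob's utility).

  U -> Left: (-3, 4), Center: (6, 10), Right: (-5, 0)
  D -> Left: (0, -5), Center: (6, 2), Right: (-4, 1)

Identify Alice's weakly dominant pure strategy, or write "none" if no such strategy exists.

D

D vs U: Left: 0>-3, Center: 6=6, Right: -4>-5.
D is at least as good as every other strategy against every opponent action, so it is weakly dominant.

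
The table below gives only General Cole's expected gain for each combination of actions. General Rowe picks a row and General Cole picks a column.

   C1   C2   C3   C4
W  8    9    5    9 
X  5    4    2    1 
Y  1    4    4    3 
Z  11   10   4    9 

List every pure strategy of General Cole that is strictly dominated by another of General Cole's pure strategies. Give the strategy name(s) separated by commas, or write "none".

none

C1 is not dominated — it holds its own against C2 at X (5>4); C3 at W (8>5); C4 at X (5>1).
C2: no other strategy beats it everywhere (C1 at W (9>8); C3 at W (9>5); C4 at W (9=9)).
C3: no other strategy beats it everywhere (C1 at Y (4>1); C2 at Y (4=4); C4 at X (2>1)).
C4: no other strategy beats it everywhere (C1 at W (9>8); C2 at W (9=9); C3 at W (9>5)).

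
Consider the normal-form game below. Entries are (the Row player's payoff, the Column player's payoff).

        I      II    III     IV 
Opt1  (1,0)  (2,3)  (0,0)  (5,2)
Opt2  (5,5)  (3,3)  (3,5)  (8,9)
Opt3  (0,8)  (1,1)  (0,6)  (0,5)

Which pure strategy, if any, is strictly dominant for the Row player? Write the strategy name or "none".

Opt2 vs Opt1: I: 5>1, II: 3>2, III: 3>0, IV: 8>5.
Opt2 vs Opt3: I: 5>0, II: 3>1, III: 3>0, IV: 8>0.
Opt2 strictly beats every other strategy against every opponent action, so it is strictly dominant.

Opt2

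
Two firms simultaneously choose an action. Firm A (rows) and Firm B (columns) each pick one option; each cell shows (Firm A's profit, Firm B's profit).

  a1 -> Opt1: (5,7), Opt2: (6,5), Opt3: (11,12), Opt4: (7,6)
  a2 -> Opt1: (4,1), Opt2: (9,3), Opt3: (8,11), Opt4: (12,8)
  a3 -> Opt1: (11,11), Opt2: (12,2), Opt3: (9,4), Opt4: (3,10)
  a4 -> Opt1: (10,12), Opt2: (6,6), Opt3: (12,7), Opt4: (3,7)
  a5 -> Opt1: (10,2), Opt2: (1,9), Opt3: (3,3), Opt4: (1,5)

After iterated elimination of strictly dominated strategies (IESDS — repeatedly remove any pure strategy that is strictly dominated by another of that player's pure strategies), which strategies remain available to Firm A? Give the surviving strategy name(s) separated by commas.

a1, a2, a3, a4

For Firm A, a3 strictly dominates a5 on the remaining columns (Opt1: 11>10, Opt2: 12>1, Opt3: 9>3, Opt4: 3>1); eliminate a5.
For Firm B, Opt3 strictly dominates Opt2 on the remaining rows (a1: 12>5, a2: 11>3, a3: 4>2, a4: 7>6); eliminate Opt2.
Among the remaining strategies, none is strictly dominated by another pure strategy of the same player, so the elimination stops.
Surviving strategies — Firm A: {a1, a2, a3, a4}; Firm B: {Opt1, Opt3, Opt4}.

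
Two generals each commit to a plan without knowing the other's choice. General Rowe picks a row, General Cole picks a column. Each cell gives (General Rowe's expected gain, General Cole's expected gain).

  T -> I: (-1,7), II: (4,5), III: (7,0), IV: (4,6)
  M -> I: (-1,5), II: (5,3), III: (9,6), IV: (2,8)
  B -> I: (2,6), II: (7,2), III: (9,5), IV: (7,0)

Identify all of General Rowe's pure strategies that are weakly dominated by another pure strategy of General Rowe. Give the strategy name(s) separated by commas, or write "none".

T is weakly dominated by B (I: 2>-1, II: 7>4, III: 9>7, IV: 7>4).
M is weakly dominated by B (I: 2>-1, II: 7>5, III: 9=9, IV: 7>2).
B is not dominated — it holds its own against T at I (2>-1); M at I (2>-1).

T, M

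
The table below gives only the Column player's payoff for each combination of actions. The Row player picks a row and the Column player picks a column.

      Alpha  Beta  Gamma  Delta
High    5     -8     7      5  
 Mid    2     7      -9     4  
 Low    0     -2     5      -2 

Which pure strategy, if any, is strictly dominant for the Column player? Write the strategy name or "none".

Alpha fails to dominate Beta at Mid (2<7).
Beta fails to dominate Alpha at High (-8<5).
Gamma fails to dominate Alpha at Mid (-9<2).
Delta fails to dominate Alpha at High (5=5).
No single strategy dominates all the others.

none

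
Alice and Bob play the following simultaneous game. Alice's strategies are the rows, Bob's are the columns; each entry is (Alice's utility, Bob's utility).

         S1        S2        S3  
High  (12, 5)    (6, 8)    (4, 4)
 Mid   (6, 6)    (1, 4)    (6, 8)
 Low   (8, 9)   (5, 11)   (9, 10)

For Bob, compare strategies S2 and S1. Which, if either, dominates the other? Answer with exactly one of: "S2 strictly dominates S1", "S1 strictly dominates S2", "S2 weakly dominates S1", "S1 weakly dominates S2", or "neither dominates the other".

Compare S2 to S1 across each choice by Alice: High: 8>5, Mid: 4<6, Low: 11>9.
S2 does better at High, Low but worse at Mid; neither strategy dominates the other.

neither dominates the other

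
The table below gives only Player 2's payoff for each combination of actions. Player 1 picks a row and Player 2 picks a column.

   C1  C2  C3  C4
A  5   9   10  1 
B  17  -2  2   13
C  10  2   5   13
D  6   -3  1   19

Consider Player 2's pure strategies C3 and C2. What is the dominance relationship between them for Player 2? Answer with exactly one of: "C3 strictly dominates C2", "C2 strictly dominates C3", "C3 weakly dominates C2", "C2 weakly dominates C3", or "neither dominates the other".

C3 strictly dominates C2

C3's payoffs vs C2's, by Player 1's action — A: 10>9, B: 2>-2, C: 5>2, D: 1>-3.
Every comparison favours C3, so C3 strictly dominates C2.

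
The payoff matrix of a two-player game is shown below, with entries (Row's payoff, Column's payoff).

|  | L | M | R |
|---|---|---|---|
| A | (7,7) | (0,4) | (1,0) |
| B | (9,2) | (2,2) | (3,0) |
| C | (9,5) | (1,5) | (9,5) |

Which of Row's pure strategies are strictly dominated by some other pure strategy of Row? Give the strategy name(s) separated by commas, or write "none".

A is strictly dominated by B (L: 9>7, M: 2>0, R: 3>1).
B: no other strategy beats it everywhere (A at L (9>7); C at L (9=9)).
C is not dominated — it holds its own against A at L (9>7); B at L (9=9).

A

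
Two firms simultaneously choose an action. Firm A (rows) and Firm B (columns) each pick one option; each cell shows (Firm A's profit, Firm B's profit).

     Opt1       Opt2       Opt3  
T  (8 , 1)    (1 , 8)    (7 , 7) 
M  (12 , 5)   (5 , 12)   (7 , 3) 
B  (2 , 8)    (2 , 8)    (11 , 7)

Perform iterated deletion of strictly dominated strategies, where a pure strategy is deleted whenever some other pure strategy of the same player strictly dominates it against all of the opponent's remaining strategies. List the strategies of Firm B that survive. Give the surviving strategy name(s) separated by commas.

Firm B's strategy Opt3 is strictly dominated by Opt2 (T: 8>7, M: 12>3, B: 8>7) and is removed.
Row T is eliminated: M beats it against every remaining column (Opt1: 12>8, Opt2: 5>1).
Firm A's strategy B is strictly dominated by M (Opt1: 12>2, Opt2: 5>2) and is removed.
Firm B's strategy Opt1 is strictly dominated by Opt2 (M: 12>5) and is removed.
Among the remaining strategies, none is strictly dominated by another pure strategy of the same player, so the elimination stops.
Surviving strategies — Firm A: {M}; Firm B: {Opt2}.

Opt2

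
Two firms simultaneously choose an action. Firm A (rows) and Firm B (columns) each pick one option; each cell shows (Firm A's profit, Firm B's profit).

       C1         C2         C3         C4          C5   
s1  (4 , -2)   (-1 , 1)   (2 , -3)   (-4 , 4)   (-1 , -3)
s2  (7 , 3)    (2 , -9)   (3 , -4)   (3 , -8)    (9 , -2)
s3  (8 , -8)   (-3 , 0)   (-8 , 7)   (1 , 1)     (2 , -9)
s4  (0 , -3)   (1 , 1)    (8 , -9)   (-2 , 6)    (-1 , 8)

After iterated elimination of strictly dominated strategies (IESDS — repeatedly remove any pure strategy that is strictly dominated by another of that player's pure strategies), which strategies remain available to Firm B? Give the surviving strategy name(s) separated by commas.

C1, C3, C4, C5

Row s1 is eliminated: s2 beats it against every remaining column (C1: 7>4, C2: 2>-1, C3: 3>2, C4: 3>-4, C5: 9>-1).
For Firm B, C4 strictly dominates C2 on the remaining rows (s2: -8>-9, s3: 1>0, s4: 6>1); eliminate C2.
Among the remaining strategies, none is strictly dominated by another pure strategy of the same player, so the elimination stops.
Surviving strategies — Firm A: {s2, s3, s4}; Firm B: {C1, C3, C4, C5}.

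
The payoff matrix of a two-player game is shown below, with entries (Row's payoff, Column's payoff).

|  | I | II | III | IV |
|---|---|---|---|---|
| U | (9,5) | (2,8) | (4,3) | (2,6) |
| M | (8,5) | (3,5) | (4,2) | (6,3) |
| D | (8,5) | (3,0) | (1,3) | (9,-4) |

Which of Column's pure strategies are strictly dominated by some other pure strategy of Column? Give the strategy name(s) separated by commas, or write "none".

I: no other strategy beats it everywhere (II at M (5=5); III at U (5>3); IV at M (5>3)).
Nothing dominates II: I at U (8>5); III at U (8>3); IV at U (8>6).
III is strictly dominated by I (U: 5>3, M: 5>2, D: 5>3).
IV is strictly dominated by II (U: 8>6, M: 5>3, D: 0>-4).

III, IV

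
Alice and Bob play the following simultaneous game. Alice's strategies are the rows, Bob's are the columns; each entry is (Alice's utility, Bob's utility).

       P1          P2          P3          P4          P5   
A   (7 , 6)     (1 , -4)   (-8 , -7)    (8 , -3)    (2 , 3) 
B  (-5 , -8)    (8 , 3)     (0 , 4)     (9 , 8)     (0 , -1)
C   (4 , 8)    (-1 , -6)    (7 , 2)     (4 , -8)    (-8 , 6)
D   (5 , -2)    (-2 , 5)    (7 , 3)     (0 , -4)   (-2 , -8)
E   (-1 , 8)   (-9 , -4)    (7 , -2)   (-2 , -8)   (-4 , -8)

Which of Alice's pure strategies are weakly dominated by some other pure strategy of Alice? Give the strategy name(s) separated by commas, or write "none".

A is not dominated — it holds its own against B at P1 (7>-5); C at P1 (7>4); D at P1 (7>5); E at P1 (7>-1).
B is not dominated — it holds its own against A at P2 (8>1); C at P2 (8>-1); D at P2 (8>-2); E at P2 (8>-9).
Nothing dominates C: A at P3 (7>-8); B at P1 (4>-5); D at P2 (-1>-2); E at P1 (4>-1).
Nothing dominates D: A at P3 (7>-8); B at P1 (5>-5); C at P1 (5>4); E at P1 (5>-1).
D weakly dominates E — P1: 5>-1, P2: -2>-9, P3: 7=7, P4: 0>-2, P5: -2>-4.

E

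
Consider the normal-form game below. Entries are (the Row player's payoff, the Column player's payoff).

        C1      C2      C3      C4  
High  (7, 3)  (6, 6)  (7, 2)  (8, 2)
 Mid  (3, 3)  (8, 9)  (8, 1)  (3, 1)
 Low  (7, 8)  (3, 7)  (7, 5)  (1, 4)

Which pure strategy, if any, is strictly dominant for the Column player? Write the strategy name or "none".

C1 fails to dominate C2 at High (3<6).
C2 fails to dominate C1 at Low (7<8).
C3 fails to dominate C1 at High (2<3).
C4 fails to dominate C1 at High (2<3).
No single strategy dominates all the others.

none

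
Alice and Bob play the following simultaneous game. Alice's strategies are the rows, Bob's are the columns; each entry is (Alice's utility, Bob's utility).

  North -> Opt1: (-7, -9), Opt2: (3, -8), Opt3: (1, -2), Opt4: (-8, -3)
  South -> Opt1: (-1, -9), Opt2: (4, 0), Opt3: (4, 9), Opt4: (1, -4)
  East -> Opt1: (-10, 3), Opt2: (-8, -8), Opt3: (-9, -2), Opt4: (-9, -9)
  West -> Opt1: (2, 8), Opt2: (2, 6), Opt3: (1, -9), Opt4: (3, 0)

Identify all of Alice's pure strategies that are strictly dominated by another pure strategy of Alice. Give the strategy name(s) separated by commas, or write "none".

North: dominated, since South does at least as well everywhere (Opt1: -1>-7, Opt2: 4>3, Opt3: 4>1, Opt4: 1>-8).
South is not dominated — it holds its own against North at Opt1 (-1>-7); East at Opt1 (-1>-10); West at Opt2 (4>2).
East is strictly dominated by North (Opt1: -7>-10, Opt2: 3>-8, Opt3: 1>-9, Opt4: -8>-9).
West is not dominated — it holds its own against North at Opt1 (2>-7); South at Opt1 (2>-1); East at Opt1 (2>-10).

North, East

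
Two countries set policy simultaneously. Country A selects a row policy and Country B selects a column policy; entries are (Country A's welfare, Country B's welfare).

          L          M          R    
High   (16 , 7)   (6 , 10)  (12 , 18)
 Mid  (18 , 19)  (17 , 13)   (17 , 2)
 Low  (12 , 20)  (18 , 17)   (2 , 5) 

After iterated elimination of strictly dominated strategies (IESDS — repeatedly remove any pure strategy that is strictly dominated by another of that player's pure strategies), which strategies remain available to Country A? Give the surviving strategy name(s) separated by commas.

Row High is eliminated: Mid beats it against every remaining column (L: 18>16, M: 17>6, R: 17>12).
Column M is eliminated: L beats it against every remaining row (Mid: 19>13, Low: 20>17).
For Country A, Mid strictly dominates Low on the remaining columns (L: 18>12, R: 17>2); eliminate Low.
Column R is eliminated: L beats it against every remaining row (Mid: 19>2).
Among the remaining strategies, none is strictly dominated by another pure strategy of the same player, so the elimination stops.
Surviving strategies — Country A: {Mid}; Country B: {L}.

Mid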